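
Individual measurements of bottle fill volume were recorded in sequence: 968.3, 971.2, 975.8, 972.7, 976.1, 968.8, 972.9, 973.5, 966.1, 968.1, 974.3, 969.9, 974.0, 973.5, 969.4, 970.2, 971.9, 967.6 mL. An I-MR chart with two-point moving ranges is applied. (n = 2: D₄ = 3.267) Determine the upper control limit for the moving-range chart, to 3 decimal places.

11.819

Moving ranges: 2.9, 4.6, 3.1, 3.4, 7.3, 4.1, 0.6, 7.4, 2.0, 6.2, 4.4, 4.1, 0.5, 4.1, 0.8, 1.7, 4.3; M̄R̄ = 61.5000 / 17 = 3.6176
UCL_MR = D₄·M̄R̄ = 3.267 × 3.6176 = 11.8189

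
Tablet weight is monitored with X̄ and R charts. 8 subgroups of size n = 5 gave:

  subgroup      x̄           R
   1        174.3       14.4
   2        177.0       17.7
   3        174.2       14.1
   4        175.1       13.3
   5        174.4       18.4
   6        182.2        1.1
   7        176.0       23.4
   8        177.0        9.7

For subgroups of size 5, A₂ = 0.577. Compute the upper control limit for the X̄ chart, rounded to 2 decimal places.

X̄̄ = (174.3 + 177.0 + 174.2 + 175.1 + 174.4 + 182.2 + 176.0 + 177.0) / 8 = 1410.2000 / 8 = 176.2750
R̄ = (14.4 + 17.7 + 14.1 + 13.3 + 18.4 + 1.1 + 23.4 + 9.7) / 8 = 112.1000 / 8 = 14.0125
UCL = X̄̄ + A₂·R̄ = 176.2750 + 0.577 × 14.0125 = 184.3602

184.36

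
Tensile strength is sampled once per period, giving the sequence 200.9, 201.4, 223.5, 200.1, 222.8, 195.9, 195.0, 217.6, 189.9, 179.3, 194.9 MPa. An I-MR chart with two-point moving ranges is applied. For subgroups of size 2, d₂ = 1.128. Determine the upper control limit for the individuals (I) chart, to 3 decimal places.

X̄ = (200.9 + 201.4 + 223.5 + 200.1 + 222.8 + 195.9 + 195.0 + 217.6 + 189.9 + 179.3 + 194.9) / 11 = 201.9364
Moving ranges: 0.5, 22.1, 23.4, 22.7, 26.9, 0.9, 22.6, 27.7, 10.6, 15.6; M̄R̄ = 173.0000 / 10 = 17.3000
UCL = X̄ + 3·M̄R̄/d₂ = 201.9364 + 3 × 17.3000 / 1.128 = 247.9470

247.947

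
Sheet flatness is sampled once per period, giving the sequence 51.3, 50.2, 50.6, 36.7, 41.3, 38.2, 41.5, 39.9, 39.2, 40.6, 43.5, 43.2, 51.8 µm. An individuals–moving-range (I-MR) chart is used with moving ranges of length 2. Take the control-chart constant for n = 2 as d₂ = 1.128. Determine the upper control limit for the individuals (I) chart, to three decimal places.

52.979

X̄ = (51.3 + 50.2 + 50.6 + 36.7 + 41.3 + 38.2 + 41.5 + 39.9 + 39.2 + 40.6 + 43.5 + 43.2 + 51.8) / 13 = 43.6923
Moving ranges: 1.1, 0.4, 13.9, 4.6, 3.1, 3.3, 1.6, 0.7, 1.4, 2.9, 0.3, 8.6; M̄R̄ = 41.9000 / 12 = 3.4917
UCL = X̄ + 3·M̄R̄/d₂ = 43.6923 + 3 × 3.4917 / 1.128 = 52.9787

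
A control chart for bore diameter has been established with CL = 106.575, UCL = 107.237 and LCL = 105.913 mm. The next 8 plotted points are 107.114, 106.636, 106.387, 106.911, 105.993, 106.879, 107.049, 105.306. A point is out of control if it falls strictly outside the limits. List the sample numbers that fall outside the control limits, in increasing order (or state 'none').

Compare each point to [105.913, 107.237]: sample 8 = 105.306 < LCL.

8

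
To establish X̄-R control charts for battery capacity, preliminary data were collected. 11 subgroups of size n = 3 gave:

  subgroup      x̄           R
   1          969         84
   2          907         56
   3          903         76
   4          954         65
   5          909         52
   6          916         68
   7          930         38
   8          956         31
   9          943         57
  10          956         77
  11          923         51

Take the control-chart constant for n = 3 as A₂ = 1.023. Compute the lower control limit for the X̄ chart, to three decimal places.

872.358

X̄̄ = (969 + 907 + 903 + 954 + 909 + 916 + 930 + 956 + 943 + 956 + 923) / 11 = 10266.0000 / 11 = 933.2727
R̄ = (84 + 56 + 76 + 65 + 52 + 68 + 38 + 31 + 57 + 77 + 51) / 11 = 655.0000 / 11 = 59.5455
LCL = X̄̄ − A₂·R̄ = 933.2727 − 1.023 × 59.5455 = 872.3577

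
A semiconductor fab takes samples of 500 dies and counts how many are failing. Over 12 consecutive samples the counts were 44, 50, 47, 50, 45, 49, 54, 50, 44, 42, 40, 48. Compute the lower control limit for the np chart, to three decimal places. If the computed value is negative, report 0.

27.356

p̄ = Σdᵢ / (k·n) = 563 / (12 × 500) = 0.09383
LCL = np̄ − 3·√(np̄(1−p̄)) = 46.9167 − 3 × 6.5203 = 27.3558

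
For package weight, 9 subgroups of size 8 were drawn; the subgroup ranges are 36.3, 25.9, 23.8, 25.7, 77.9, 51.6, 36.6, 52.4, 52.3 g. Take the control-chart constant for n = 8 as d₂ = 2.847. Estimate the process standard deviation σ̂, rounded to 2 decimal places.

R̄ = (36.3 + 25.9 + 23.8 + 25.7 + 77.9 + 51.6 + 36.6 + 52.4 + 52.3) / 9 = 42.5000
σ̂ = R̄ / d₂ = 42.5000 / 2.847 = 14.9280

14.93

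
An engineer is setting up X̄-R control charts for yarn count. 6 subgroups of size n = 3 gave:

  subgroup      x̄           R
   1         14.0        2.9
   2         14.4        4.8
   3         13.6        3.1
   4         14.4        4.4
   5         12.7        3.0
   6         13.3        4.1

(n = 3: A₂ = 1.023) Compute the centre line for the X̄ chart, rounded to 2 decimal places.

13.73

X̄̄ = (14.0 + 14.4 + 13.6 + 14.4 + 12.7 + 13.3) / 6 = 82.4000 / 6 = 13.7333
CL = X̄̄ = 13.7333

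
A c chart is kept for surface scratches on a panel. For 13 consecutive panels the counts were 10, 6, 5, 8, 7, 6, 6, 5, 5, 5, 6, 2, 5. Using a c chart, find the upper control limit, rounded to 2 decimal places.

c̄ = (10 + 6 + 5 + 8 + 7 + 6 + 6 + 5 + 5 + 5 + 6 + 2 + 5) / 13 = 76 / 13 = 5.8462
UCL = c̄ + 3√c̄ = 5.8462 + 3 × √5.8462 = 5.8462 + 3 × 2.4179 = 13.0998

13.10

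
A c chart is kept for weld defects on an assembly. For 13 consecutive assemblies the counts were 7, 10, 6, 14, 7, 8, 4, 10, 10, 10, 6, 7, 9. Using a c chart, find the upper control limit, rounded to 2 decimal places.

c̄ = (7 + 10 + 6 + 14 + 7 + 8 + 4 + 10 + 10 + 10 + 6 + 7 + 9) / 13 = 108 / 13 = 8.3077
UCL = c̄ + 3√c̄ = 8.3077 + 3 × √8.3077 = 8.3077 + 3 × 2.8823 = 16.9546

16.95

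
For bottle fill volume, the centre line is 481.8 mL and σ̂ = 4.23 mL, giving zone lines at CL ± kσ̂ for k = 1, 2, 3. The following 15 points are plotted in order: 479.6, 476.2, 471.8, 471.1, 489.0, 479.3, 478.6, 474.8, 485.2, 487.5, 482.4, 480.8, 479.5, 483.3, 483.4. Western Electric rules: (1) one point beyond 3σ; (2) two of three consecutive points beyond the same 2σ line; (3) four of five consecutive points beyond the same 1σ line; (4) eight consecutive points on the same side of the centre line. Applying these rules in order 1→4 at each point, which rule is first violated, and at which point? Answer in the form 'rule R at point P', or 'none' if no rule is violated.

rule 2 at point 4

Zone of each point (C = within 1σ̂, B = 1σ̂–2σ̂, A = 2σ̂–3σ̂, * = beyond 3σ̂; sign = side of CL): 1:-C, 2:-B, 3:-A, 4:-A, 5:+B, 6:-C, 7:-C, 8:-B, 9:+C, 10:+B, 11:+C, 12:-C, 13:-C, 14:+C, 15:+C
Rule 2 (two of three consecutive points beyond the same 2σ limit) is satisfied at point 4.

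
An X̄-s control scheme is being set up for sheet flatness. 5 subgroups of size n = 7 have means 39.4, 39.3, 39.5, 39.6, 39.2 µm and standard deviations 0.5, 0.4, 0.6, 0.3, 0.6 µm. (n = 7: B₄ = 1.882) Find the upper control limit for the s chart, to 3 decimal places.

s̄ = (0.5 + 0.4 + 0.6 + 0.3 + 0.6) / 5 = 0.4800
UCL_s = B₄·s̄ = 1.882 × 0.4800 = 0.9034

0.903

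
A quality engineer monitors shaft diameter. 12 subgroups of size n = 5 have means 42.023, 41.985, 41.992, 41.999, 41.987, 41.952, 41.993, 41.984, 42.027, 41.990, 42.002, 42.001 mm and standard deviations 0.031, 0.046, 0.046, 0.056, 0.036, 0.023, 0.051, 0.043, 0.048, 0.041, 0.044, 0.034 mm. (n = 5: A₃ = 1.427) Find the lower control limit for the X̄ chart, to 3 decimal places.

X̄̄ = (42.023 + 41.985 + 41.992 + 41.999 + 41.987 + 41.952 + 41.993 + 41.984 + 42.027 + 41.990 + 42.002 + 42.001) / 12 = 41.9946
s̄ = (0.031 + 0.046 + 0.046 + 0.056 + 0.036 + 0.023 + 0.051 + 0.043 + 0.048 + 0.041 + 0.044 + 0.034) / 12 = 0.0416
LCL = X̄̄ − A₃·s̄ = 41.9946 − 1.427 × 0.0416 = 41.9352

41.935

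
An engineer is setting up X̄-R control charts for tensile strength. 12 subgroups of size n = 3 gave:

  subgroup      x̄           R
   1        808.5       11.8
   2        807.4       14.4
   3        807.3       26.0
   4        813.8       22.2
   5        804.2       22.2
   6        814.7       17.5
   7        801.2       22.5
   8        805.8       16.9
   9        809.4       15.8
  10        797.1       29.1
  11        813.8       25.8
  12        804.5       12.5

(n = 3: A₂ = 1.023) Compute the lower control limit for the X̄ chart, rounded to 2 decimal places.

787.13

X̄̄ = (808.5 + 807.4 + 807.3 + 813.8 + 804.2 + 814.7 + 801.2 + 805.8 + 809.4 + 797.1 + 813.8 + 804.5) / 12 = 9687.7000 / 12 = 807.3083
R̄ = (11.8 + 14.4 + 26.0 + 22.2 + 22.2 + 17.5 + 22.5 + 16.9 + 15.8 + 29.1 + 25.8 + 12.5) / 12 = 236.7000 / 12 = 19.7250
LCL = X̄̄ − A₂·R̄ = 807.3083 − 1.023 × 19.7250 = 787.1297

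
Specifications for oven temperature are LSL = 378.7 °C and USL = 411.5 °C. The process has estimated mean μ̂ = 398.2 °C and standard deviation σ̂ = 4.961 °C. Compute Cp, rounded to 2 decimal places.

Cp = (USL − LSL) / (6σ̂) = (411.5 − 378.7) / (6 × 4.961) = 32.8000 / 29.7660 = 1.1019

1.10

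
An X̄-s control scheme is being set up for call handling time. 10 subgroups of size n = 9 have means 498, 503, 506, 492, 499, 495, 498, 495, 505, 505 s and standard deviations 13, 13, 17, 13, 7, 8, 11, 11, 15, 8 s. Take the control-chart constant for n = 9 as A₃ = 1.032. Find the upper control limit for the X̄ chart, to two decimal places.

X̄̄ = (498 + 503 + 506 + 492 + 499 + 495 + 498 + 495 + 505 + 505) / 10 = 499.6000
s̄ = (13 + 13 + 17 + 13 + 7 + 8 + 11 + 11 + 15 + 8) / 10 = 11.6000
UCL = X̄̄ + A₃·s̄ = 499.6000 + 1.032 × 11.6000 = 511.5712

511.57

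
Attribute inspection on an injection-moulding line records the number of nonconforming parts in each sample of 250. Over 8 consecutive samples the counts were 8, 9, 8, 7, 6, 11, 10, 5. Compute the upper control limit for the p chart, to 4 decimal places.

p̄ = Σdᵢ / (k·n) = 64 / (8 × 250) = 0.03200
UCL = p̄ + 3·√(p̄(1−p̄)/n) = 0.03200 + 3 × √(0.03200×0.96800/250) = 0.03200 + 3 × 0.01113 = 0.06539

0.0654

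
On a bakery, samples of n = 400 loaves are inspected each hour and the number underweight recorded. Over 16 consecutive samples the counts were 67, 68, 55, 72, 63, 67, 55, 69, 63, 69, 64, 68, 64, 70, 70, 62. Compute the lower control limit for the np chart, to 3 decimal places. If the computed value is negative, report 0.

43.189

p̄ = Σdᵢ / (k·n) = 1046 / (16 × 400) = 0.16344
LCL = np̄ − 3·√(np̄(1−p̄)) = 65.3750 − 3 × 7.3953 = 43.1891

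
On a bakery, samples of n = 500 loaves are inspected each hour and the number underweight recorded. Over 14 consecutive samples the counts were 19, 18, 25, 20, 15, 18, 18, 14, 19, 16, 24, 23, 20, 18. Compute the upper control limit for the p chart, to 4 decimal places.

p̄ = Σdᵢ / (k·n) = 267 / (14 × 500) = 0.03814
UCL = p̄ + 3·√(p̄(1−p̄)/n) = 0.03814 + 3 × √(0.03814×0.96186/500) = 0.03814 + 3 × 0.00857 = 0.06384

0.0638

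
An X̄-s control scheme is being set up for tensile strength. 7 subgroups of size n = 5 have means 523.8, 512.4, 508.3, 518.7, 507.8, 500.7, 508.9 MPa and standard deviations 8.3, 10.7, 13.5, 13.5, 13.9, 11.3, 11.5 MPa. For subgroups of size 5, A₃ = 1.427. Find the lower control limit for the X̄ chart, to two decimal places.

X̄̄ = (523.8 + 512.4 + 508.3 + 518.7 + 507.8 + 500.7 + 508.9) / 7 = 511.5143
s̄ = (8.3 + 10.7 + 13.5 + 13.5 + 13.9 + 11.3 + 11.5) / 7 = 11.8143
LCL = X̄̄ − A₃·s̄ = 511.5143 − 1.427 × 11.8143 = 494.6553

494.66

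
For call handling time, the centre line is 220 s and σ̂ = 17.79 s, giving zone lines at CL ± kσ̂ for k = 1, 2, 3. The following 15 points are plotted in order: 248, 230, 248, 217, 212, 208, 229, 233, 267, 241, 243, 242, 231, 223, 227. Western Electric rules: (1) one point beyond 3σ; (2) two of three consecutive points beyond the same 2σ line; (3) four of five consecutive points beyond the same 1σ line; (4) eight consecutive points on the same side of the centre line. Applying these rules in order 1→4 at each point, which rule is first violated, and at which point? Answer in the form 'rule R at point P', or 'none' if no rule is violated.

Zone of each point (C = within 1σ̂, B = 1σ̂–2σ̂, A = 2σ̂–3σ̂, * = beyond 3σ̂; sign = side of CL): 1:+B, 2:+C, 3:+B, 4:-C, 5:-C, 6:-C, 7:+C, 8:+C, 9:+A, 10:+B, 11:+B, 12:+B, 13:+C, 14:+C, 15:+C
Rule 3 (four of five consecutive points beyond the same 1σ limit) is satisfied at point 12.

rule 3 at point 12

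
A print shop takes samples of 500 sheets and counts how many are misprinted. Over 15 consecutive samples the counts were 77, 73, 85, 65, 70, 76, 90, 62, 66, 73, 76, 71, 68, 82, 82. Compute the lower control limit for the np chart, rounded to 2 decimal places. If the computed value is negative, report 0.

p̄ = Σdᵢ / (k·n) = 1116 / (15 × 500) = 0.14880
LCL = np̄ − 3·√(np̄(1−p̄)) = 74.4000 − 3 × 7.9580 = 50.5261

50.53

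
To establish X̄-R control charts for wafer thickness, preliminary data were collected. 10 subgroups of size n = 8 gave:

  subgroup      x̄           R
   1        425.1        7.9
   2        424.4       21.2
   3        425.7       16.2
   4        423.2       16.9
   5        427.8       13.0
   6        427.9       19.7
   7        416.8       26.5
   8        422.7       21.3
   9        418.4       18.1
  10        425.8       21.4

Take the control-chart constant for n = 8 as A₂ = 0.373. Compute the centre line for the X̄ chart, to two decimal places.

X̄̄ = (425.1 + 424.4 + 425.7 + 423.2 + 427.8 + 427.9 + 416.8 + 422.7 + 418.4 + 425.8) / 10 = 4237.8000 / 10 = 423.7800
CL = X̄̄ = 423.7800

423.78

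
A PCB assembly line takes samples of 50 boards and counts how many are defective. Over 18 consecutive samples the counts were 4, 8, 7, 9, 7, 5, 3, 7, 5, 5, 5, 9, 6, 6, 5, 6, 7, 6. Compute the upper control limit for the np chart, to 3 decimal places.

13.059

p̄ = Σdᵢ / (k·n) = 110 / (18 × 50) = 0.12222
UCL = np̄ + 3·√(np̄(1−p̄)) = 6.1111 + 3 × √(6.1111×0.87778) = 6.1111 + 3 × 2.3161 = 13.0593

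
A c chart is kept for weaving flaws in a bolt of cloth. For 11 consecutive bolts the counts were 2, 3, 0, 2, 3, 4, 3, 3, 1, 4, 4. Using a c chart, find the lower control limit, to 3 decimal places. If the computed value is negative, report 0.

0.000

c̄ = (2 + 3 + 0 + 2 + 3 + 4 + 3 + 3 + 1 + 4 + 4) / 11 = 29 / 11 = 2.6364
LCL = c̄ − 3√c̄ = 2.6364 − 3 × 1.6237 = -2.2347 → 0 (cannot be negative)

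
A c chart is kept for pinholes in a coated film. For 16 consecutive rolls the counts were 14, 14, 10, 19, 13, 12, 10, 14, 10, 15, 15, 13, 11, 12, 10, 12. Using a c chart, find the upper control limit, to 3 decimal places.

c̄ = (14 + 14 + 10 + 19 + 13 + 12 + 10 + 14 + 10 + 15 + 15 + 13 + 11 + 12 + 10 + 12) / 16 = 204 / 16 = 12.7500
UCL = c̄ + 3√c̄ = 12.7500 + 3 × √12.7500 = 12.7500 + 3 × 3.5707 = 23.4621

23.462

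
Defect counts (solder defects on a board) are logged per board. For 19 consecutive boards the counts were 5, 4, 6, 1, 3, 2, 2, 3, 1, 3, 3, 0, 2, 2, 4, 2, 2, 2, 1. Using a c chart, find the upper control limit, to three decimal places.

c̄ = (5 + 4 + 6 + 1 + 3 + 2 + 2 + 3 + 1 + 3 + 3 + 0 + 2 + 2 + 4 + 2 + 2 + 2 + 1) / 19 = 48 / 19 = 2.5263
UCL = c̄ + 3√c̄ = 2.5263 + 3 × √2.5263 = 2.5263 + 3 × 1.5894 = 7.2946

7.295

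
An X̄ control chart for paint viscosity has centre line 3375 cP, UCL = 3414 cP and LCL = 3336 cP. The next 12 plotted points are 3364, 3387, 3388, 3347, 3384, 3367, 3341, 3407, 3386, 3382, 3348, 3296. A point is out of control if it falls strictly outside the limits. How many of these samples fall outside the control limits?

1

Compare each point to [3336, 3414]: sample 12 = 3296 < LCL.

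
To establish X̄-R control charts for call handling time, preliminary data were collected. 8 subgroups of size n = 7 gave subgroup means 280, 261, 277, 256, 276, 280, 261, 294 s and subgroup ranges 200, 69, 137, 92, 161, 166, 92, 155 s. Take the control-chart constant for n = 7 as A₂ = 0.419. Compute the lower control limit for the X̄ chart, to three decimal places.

X̄̄ = (280 + 261 + 277 + 256 + 276 + 280 + 261 + 294) / 8 = 2185.0000 / 8 = 273.1250
R̄ = (200 + 69 + 137 + 92 + 161 + 166 + 92 + 155) / 8 = 1072.0000 / 8 = 134.0000
LCL = X̄̄ − A₂·R̄ = 273.1250 − 0.419 × 134.0000 = 216.9790

216.979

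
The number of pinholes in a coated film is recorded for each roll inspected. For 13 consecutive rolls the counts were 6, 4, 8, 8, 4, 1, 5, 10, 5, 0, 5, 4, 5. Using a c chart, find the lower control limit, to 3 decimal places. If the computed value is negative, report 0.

0.000

c̄ = (6 + 4 + 8 + 8 + 4 + 1 + 5 + 10 + 5 + 0 + 5 + 4 + 5) / 13 = 65 / 13 = 5.0000
LCL = c̄ − 3√c̄ = 5.0000 − 3 × 2.2361 = -1.7082 → 0 (cannot be negative)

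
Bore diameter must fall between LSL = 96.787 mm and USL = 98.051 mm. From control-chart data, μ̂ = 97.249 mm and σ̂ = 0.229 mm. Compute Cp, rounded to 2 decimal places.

Cp = (USL − LSL) / (6σ̂) = (98.051 − 96.787) / (6 × 0.229) = 1.2640 / 1.3740 = 0.9199

0.92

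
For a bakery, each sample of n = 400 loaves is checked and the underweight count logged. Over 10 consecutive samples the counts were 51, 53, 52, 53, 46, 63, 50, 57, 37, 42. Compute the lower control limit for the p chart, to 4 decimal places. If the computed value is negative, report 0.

0.0762

p̄ = Σdᵢ / (k·n) = 504 / (10 × 400) = 0.12600
LCL = p̄ − 3·√(p̄(1−p̄)/n) = 0.12600 − 3 × 0.01659 = 0.07622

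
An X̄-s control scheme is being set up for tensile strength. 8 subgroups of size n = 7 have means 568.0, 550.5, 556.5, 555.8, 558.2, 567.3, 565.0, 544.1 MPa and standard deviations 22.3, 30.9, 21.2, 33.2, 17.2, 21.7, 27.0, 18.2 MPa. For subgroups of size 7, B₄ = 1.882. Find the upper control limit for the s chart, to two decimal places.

45.10

s̄ = (22.3 + 30.9 + 21.2 + 33.2 + 17.2 + 21.7 + 27.0 + 18.2) / 8 = 23.9625
UCL_s = B₄·s̄ = 1.882 × 23.9625 = 45.0974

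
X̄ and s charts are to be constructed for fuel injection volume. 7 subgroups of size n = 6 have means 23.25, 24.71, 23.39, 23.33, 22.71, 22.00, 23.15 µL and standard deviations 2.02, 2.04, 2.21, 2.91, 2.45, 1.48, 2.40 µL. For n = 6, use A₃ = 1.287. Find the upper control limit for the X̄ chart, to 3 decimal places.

X̄̄ = (23.25 + 24.71 + 23.39 + 23.33 + 22.71 + 22.00 + 23.15) / 7 = 23.2200
s̄ = (2.02 + 2.04 + 2.21 + 2.91 + 2.45 + 1.48 + 2.40) / 7 = 2.2157
UCL = X̄̄ + A₃·s̄ = 23.2200 + 1.287 × 2.2157 = 26.0716

26.072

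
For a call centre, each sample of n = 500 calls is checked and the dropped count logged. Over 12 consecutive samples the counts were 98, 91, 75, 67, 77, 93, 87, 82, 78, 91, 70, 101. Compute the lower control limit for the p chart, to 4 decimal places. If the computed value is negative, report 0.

0.1181

p̄ = Σdᵢ / (k·n) = 1010 / (12 × 500) = 0.16833
LCL = p̄ − 3·√(p̄(1−p̄)/n) = 0.16833 − 3 × 0.01673 = 0.11813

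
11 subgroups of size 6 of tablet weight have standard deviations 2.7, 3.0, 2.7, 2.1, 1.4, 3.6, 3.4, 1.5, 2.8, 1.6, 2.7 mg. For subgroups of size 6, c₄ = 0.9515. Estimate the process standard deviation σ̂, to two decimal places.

s̄ = (2.7 + 3.0 + 2.7 + 2.1 + 1.4 + 3.6 + 3.4 + 1.5 + 2.8 + 1.6 + 2.7) / 11 = 2.5000
σ̂ = s̄ / c₄ = 2.5000 / 0.9515 = 2.6274

2.63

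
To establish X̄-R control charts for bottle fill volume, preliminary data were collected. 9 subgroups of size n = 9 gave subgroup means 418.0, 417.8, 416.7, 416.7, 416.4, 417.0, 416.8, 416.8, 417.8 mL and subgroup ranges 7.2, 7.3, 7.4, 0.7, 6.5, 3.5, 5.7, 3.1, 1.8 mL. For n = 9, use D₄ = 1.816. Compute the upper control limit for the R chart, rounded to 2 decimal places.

R̄ = (7.2 + 7.3 + 7.4 + 0.7 + 6.5 + 3.5 + 5.7 + 3.1 + 1.8) / 9 = 43.2000 / 9 = 4.8000
UCL_R = D₄·R̄ = 1.816 × 4.8000 = 8.7168

8.72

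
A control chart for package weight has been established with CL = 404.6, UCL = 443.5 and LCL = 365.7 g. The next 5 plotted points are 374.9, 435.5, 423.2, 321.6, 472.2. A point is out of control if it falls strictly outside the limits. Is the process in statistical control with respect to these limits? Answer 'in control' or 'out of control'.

out of control

Compare each point to [365.7, 443.5]: sample 4 = 321.6 < LCL; sample 5 = 472.2 > UCL.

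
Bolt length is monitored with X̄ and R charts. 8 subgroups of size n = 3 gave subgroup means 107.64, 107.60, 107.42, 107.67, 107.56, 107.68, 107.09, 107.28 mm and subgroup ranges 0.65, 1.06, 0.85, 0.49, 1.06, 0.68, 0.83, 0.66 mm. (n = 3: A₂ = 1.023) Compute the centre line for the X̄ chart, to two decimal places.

107.49

X̄̄ = (107.64 + 107.60 + 107.42 + 107.67 + 107.56 + 107.68 + 107.09 + 107.28) / 8 = 859.9400 / 8 = 107.4925
CL = X̄̄ = 107.4925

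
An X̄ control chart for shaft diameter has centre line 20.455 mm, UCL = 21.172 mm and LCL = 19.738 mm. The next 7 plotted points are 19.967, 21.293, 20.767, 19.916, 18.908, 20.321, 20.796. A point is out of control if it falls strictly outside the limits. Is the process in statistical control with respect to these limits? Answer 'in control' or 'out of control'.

out of control

Compare each point to [19.738, 21.172]: sample 2 = 21.293 > UCL; sample 5 = 18.908 < LCL.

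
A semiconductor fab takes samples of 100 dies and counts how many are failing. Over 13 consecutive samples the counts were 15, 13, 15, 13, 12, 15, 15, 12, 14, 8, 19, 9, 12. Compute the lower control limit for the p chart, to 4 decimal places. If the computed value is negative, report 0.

0.0307

p̄ = Σdᵢ / (k·n) = 172 / (13 × 100) = 0.13231
LCL = p̄ − 3·√(p̄(1−p̄)/n) = 0.13231 − 3 × 0.03388 = 0.03066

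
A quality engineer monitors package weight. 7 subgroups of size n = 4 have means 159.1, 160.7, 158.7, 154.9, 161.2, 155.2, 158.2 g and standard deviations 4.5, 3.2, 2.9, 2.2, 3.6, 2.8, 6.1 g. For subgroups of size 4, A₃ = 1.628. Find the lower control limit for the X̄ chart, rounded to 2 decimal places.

X̄̄ = (159.1 + 160.7 + 158.7 + 154.9 + 161.2 + 155.2 + 158.2) / 7 = 158.2857
s̄ = (4.5 + 3.2 + 2.9 + 2.2 + 3.6 + 2.8 + 6.1) / 7 = 3.6143
LCL = X̄̄ − A₃·s̄ = 158.2857 − 1.628 × 3.6143 = 152.4017

152.40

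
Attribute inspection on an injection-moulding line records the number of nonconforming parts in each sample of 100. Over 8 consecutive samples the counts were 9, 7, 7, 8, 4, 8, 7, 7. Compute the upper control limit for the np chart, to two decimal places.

14.84

p̄ = Σdᵢ / (k·n) = 57 / (8 × 100) = 0.07125
UCL = np̄ + 3·√(np̄(1−p̄)) = 7.1250 + 3 × √(7.1250×0.92875) = 7.1250 + 3 × 2.5724 = 14.8423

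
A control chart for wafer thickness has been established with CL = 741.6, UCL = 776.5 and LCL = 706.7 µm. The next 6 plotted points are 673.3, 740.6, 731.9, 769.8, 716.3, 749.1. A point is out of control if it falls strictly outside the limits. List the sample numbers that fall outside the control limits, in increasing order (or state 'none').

Compare each point to [706.7, 776.5]: sample 1 = 673.3 < LCL.

1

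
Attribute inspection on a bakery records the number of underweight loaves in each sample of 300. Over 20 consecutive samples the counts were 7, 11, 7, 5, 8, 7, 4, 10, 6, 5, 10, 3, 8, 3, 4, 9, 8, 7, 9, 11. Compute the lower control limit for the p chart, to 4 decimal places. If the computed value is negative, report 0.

p̄ = Σdᵢ / (k·n) = 142 / (20 × 300) = 0.02367
LCL = p̄ − 3·√(p̄(1−p̄)/n) = 0.02367 − 3 × 0.00878 = -0.00266 → 0 (negative, so LCL = 0)

0.0000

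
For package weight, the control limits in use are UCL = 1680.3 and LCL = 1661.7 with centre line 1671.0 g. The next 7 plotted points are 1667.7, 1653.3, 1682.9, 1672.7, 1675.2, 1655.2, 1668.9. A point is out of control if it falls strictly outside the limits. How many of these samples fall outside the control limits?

Compare each point to [1661.7, 1680.3]: sample 2 = 1653.3 < LCL; sample 3 = 1682.9 > UCL; sample 6 = 1655.2 < LCL.

3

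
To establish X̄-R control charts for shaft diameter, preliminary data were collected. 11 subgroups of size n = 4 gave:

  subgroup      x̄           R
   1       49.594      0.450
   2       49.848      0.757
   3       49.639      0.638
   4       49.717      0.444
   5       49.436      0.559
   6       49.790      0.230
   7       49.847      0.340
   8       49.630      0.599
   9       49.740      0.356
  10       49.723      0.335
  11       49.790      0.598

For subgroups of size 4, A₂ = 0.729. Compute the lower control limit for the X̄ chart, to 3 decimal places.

X̄̄ = (49.594 + 49.848 + 49.639 + 49.717 + 49.436 + 49.790 + 49.847 + 49.630 + 49.740 + 49.723 + 49.790) / 11 = 546.7540 / 11 = 49.7049
R̄ = (0.450 + 0.757 + 0.638 + 0.444 + 0.559 + 0.230 + 0.340 + 0.599 + 0.356 + 0.335 + 0.598) / 11 = 5.3060 / 11 = 0.4824
LCL = X̄̄ − A₂·R̄ = 49.7049 − 0.729 × 0.4824 = 49.3533

49.353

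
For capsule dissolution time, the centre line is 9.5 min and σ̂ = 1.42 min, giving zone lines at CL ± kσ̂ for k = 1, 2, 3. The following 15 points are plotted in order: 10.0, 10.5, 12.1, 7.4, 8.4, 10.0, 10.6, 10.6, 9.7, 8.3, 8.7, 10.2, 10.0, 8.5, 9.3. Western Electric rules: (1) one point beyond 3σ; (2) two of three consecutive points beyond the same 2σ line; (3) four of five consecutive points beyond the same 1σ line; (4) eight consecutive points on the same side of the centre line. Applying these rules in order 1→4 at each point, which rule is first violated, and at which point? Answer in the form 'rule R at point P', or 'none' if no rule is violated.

none

Zone of each point (C = within 1σ̂, B = 1σ̂–2σ̂, A = 2σ̂–3σ̂, * = beyond 3σ̂; sign = side of CL): 1:+C, 2:+C, 3:+B, 4:-B, 5:-C, 6:+C, 7:+C, 8:+C, 9:+C, 10:-C, 11:-C, 12:+C, 13:+C, 14:-C, 15:-C
No rule fires across all 15 points.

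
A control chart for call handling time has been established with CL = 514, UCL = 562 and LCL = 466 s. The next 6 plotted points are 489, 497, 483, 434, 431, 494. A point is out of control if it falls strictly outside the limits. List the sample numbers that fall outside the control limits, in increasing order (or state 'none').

4, 5

Compare each point to [466, 562]: sample 4 = 434 < LCL; sample 5 = 431 < LCL.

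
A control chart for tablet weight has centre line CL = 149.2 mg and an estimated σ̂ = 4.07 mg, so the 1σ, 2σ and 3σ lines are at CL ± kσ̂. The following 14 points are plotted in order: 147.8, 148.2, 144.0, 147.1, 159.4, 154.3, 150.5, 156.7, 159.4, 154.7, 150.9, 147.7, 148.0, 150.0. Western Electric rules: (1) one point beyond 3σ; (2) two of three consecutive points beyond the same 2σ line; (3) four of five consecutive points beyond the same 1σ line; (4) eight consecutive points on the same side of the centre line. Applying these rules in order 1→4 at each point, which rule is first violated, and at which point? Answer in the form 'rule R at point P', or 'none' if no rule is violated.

Zone of each point (C = within 1σ̂, B = 1σ̂–2σ̂, A = 2σ̂–3σ̂, * = beyond 3σ̂; sign = side of CL): 1:-C, 2:-C, 3:-B, 4:-C, 5:+A, 6:+B, 7:+C, 8:+B, 9:+A, 10:+B, 11:+C, 12:-C, 13:-C, 14:+C
Rule 3 (four of five consecutive points beyond the same 1σ limit) is satisfied at point 9.

rule 3 at point 9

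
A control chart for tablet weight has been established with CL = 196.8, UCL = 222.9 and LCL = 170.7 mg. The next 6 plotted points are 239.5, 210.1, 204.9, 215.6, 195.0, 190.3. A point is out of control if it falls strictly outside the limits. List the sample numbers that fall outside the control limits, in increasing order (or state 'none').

1

Compare each point to [170.7, 222.9]: sample 1 = 239.5 > UCL.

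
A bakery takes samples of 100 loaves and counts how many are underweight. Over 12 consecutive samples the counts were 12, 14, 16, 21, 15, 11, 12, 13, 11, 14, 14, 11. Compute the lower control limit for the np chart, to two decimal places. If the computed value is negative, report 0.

3.36

p̄ = Σdᵢ / (k·n) = 164 / (12 × 100) = 0.13667
LCL = np̄ − 3·√(np̄(1−p̄)) = 13.6667 − 3 × 3.4350 = 3.3618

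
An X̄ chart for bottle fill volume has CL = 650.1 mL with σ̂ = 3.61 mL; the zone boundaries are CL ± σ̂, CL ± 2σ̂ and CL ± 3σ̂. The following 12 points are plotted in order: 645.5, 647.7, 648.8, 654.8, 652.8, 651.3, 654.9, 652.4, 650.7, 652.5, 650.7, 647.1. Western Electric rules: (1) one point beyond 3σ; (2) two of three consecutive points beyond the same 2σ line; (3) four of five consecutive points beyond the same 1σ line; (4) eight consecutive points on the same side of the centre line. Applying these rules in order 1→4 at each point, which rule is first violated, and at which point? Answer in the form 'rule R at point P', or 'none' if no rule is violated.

rule 4 at point 11

Zone of each point (C = within 1σ̂, B = 1σ̂–2σ̂, A = 2σ̂–3σ̂, * = beyond 3σ̂; sign = side of CL): 1:-B, 2:-C, 3:-C, 4:+B, 5:+C, 6:+C, 7:+B, 8:+C, 9:+C, 10:+C, 11:+C, 12:-C
Rule 4 (eight consecutive points on the same side of the centre line) is satisfied at point 11.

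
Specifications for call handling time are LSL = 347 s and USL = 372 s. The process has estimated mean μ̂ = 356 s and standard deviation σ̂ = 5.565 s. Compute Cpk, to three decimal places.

0.539

Cpu = (USL − μ̂) / (3σ̂) = (372 − 356) / (3 × 5.565) = 0.9584; Cpl = (μ̂ − LSL) / (3σ̂) = (356 − 347) / (3 × 5.565) = 0.5391; Cpk = min(Cpu, Cpl) = 0.5391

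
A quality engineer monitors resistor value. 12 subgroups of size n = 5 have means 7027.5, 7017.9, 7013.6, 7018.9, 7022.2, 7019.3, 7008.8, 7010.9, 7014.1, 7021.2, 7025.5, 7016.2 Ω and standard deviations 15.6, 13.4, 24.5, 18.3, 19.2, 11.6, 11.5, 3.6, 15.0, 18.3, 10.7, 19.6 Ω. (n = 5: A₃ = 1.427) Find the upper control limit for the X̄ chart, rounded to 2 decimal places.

7039.57

X̄̄ = (7027.5 + 7017.9 + 7013.6 + 7018.9 + 7022.2 + 7019.3 + 7008.8 + 7010.9 + 7014.1 + 7021.2 + 7025.5 + 7016.2) / 12 = 7018.0083
s̄ = (15.6 + 13.4 + 24.5 + 18.3 + 19.2 + 11.6 + 11.5 + 3.6 + 15.0 + 18.3 + 10.7 + 19.6) / 12 = 15.1083
UCL = X̄̄ + A₃·s̄ = 7018.0083 + 1.427 × 15.1083 = 7039.5679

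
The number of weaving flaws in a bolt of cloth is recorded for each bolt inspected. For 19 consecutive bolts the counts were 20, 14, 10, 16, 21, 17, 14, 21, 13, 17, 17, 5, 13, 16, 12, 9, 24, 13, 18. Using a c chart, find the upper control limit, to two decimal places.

26.98

c̄ = (20 + 14 + 10 + 16 + 21 + 17 + 14 + 21 + 13 + 17 + 17 + 5 + 13 + 16 + 12 + 9 + 24 + 13 + 18) / 19 = 290 / 19 = 15.2632
UCL = c̄ + 3√c̄ = 15.2632 + 3 × √15.2632 = 15.2632 + 3 × 3.9068 = 26.9836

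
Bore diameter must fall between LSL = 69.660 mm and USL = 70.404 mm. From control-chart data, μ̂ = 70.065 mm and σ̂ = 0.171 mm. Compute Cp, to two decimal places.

0.73

Cp = (USL − LSL) / (6σ̂) = (70.404 − 69.660) / (6 × 0.171) = 0.7440 / 1.0260 = 0.7251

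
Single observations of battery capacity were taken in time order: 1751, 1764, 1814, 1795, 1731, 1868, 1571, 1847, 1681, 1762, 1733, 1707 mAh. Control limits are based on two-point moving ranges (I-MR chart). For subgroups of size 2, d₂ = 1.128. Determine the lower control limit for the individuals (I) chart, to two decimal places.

X̄ = (1751 + 1764 + 1814 + 1795 + 1731 + 1868 + 1571 + 1847 + 1681 + 1762 + 1733 + 1707) / 12 = 1752.0000
Moving ranges: 13, 50, 19, 64, 137, 297, 276, 166, 81, 29, 26; M̄R̄ = 1158.0000 / 11 = 105.2727
LCL = X̄ − 3·M̄R̄/d₂ = 1752.0000 − 3 × 105.2727 / 1.128 = 1472.0193

1472.02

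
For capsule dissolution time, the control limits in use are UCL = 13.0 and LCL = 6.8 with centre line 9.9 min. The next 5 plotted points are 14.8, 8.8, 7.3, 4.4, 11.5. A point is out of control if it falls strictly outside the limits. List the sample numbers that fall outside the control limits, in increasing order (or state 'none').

1, 4

Compare each point to [6.8, 13.0]: sample 1 = 14.8 > UCL; sample 4 = 4.4 < LCL.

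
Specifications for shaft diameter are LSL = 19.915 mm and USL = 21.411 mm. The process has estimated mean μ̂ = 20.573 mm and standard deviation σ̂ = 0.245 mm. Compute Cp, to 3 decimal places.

Cp = (USL − LSL) / (6σ̂) = (21.411 − 19.915) / (6 × 0.245) = 1.4960 / 1.4700 = 1.0177

1.018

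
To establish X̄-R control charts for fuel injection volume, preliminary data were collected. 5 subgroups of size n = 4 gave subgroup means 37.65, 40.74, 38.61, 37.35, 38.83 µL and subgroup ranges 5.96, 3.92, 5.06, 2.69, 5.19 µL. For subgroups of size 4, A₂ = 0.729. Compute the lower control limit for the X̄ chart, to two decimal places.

X̄̄ = (37.65 + 40.74 + 38.61 + 37.35 + 38.83) / 5 = 193.1800 / 5 = 38.6360
R̄ = (5.96 + 3.92 + 5.06 + 2.69 + 5.19) / 5 = 22.8200 / 5 = 4.5640
LCL = X̄̄ − A₂·R̄ = 38.6360 − 0.729 × 4.5640 = 35.3088

35.31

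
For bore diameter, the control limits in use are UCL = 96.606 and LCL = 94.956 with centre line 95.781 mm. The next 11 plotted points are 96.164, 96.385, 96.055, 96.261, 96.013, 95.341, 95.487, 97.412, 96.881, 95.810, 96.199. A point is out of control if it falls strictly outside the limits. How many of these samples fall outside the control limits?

2

Compare each point to [94.956, 96.606]: sample 8 = 97.412 > UCL; sample 9 = 96.881 > UCL.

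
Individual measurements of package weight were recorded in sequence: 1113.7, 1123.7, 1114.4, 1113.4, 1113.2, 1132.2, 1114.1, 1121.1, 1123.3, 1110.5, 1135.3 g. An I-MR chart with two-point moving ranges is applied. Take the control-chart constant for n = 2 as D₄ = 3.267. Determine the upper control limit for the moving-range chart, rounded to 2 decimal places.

34.11

Moving ranges: 10.0, 9.3, 1.0, 0.2, 19.0, 18.1, 7.0, 2.2, 12.8, 24.8; M̄R̄ = 104.4000 / 10 = 10.4400
UCL_MR = D₄·M̄R̄ = 3.267 × 10.4400 = 34.1075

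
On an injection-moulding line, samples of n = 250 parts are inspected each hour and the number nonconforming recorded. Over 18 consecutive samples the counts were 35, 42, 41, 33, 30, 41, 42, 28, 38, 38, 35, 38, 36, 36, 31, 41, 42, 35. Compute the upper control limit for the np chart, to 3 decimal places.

53.580

p̄ = Σdᵢ / (k·n) = 662 / (18 × 250) = 0.14711
UCL = np̄ + 3·√(np̄(1−p̄)) = 36.7778 + 3 × √(36.7778×0.85289) = 36.7778 + 3 × 5.6007 = 53.5797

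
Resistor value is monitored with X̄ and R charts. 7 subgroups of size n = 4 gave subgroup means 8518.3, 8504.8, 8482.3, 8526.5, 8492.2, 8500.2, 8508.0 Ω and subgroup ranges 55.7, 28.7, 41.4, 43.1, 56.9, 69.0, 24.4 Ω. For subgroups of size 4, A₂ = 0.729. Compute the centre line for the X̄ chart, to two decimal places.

8504.61

X̄̄ = (8518.3 + 8504.8 + 8482.3 + 8526.5 + 8492.2 + 8500.2 + 8508.0) / 7 = 59532.3000 / 7 = 8504.6143
CL = X̄̄ = 8504.6143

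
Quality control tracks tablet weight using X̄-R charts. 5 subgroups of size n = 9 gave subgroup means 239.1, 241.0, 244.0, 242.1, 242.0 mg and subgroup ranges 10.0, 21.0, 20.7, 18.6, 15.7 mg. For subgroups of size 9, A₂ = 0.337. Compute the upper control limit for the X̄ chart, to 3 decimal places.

X̄̄ = (239.1 + 241.0 + 244.0 + 242.1 + 242.0) / 5 = 1208.2000 / 5 = 241.6400
R̄ = (10.0 + 21.0 + 20.7 + 18.6 + 15.7) / 5 = 86.0000 / 5 = 17.2000
UCL = X̄̄ + A₂·R̄ = 241.6400 + 0.337 × 17.2000 = 247.4364

247.436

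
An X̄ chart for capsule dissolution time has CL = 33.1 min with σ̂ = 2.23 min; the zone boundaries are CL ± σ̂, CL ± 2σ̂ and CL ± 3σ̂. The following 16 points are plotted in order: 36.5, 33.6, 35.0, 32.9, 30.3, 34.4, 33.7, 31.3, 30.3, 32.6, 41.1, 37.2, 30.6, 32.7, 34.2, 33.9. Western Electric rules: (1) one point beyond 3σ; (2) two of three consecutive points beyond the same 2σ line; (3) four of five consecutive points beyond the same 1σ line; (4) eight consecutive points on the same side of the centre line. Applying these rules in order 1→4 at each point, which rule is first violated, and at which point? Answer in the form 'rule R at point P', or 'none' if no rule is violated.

rule 1 at point 11

Zone of each point (C = within 1σ̂, B = 1σ̂–2σ̂, A = 2σ̂–3σ̂, * = beyond 3σ̂; sign = side of CL): 1:+B, 2:+C, 3:+C, 4:-C, 5:-B, 6:+C, 7:+C, 8:-C, 9:-B, 10:-C, 11:+*, 12:+B, 13:-B, 14:-C, 15:+C, 16:+C
Rule 1 (one point beyond the 3σ limits) is satisfied at point 11.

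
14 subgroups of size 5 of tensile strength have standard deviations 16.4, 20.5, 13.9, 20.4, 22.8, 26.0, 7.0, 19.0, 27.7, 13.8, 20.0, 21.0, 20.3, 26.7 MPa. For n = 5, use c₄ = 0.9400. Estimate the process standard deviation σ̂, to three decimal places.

20.935

s̄ = (16.4 + 20.5 + 13.9 + 20.4 + 22.8 + 26.0 + 7.0 + 19.0 + 27.7 + 13.8 + 20.0 + 21.0 + 20.3 + 26.7) / 14 = 19.6786
σ̂ = s̄ / c₄ = 19.6786 / 0.9400 = 20.9347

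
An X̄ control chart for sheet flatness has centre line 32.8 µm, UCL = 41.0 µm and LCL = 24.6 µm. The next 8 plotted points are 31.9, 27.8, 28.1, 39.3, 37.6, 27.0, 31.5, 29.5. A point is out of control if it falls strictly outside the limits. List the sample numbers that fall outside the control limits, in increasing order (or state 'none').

none

All 8 points lie within [24.6, 41.0].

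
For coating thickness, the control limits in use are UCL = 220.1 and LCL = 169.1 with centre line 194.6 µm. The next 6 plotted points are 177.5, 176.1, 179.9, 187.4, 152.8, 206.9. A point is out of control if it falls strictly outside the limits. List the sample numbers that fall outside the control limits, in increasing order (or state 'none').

5

Compare each point to [169.1, 220.1]: sample 5 = 152.8 < LCL.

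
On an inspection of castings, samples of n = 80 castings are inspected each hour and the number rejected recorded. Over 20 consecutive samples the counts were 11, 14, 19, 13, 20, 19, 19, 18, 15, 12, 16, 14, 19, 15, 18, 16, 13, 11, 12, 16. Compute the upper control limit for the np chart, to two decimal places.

26.11

p̄ = Σdᵢ / (k·n) = 310 / (20 × 80) = 0.19375
UCL = np̄ + 3·√(np̄(1−p̄)) = 15.5000 + 3 × √(15.5000×0.80625) = 15.5000 + 3 × 3.5351 = 26.1053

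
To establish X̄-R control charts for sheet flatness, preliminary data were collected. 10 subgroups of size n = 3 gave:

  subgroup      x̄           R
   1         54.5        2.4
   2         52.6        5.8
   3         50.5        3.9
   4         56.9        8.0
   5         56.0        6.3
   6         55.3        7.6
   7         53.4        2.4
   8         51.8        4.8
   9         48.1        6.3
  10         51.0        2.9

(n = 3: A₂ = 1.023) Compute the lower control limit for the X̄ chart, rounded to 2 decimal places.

X̄̄ = (54.5 + 52.6 + 50.5 + 56.9 + 56.0 + 55.3 + 53.4 + 51.8 + 48.1 + 51.0) / 10 = 530.1000 / 10 = 53.0100
R̄ = (2.4 + 5.8 + 3.9 + 8.0 + 6.3 + 7.6 + 2.4 + 4.8 + 6.3 + 2.9) / 10 = 50.4000 / 10 = 5.0400
LCL = X̄̄ − A₂·R̄ = 53.0100 − 1.023 × 5.0400 = 47.8541

47.85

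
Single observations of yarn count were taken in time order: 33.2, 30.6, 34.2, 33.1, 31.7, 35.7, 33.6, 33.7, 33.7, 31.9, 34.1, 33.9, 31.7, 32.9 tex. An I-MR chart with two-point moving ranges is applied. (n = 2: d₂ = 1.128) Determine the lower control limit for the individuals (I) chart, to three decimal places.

28.540

X̄ = (33.2 + 30.6 + 34.2 + 33.1 + 31.7 + 35.7 + 33.6 + 33.7 + 33.7 + 31.9 + 34.1 + 33.9 + 31.7 + 32.9) / 14 = 33.1429
Moving ranges: 2.6, 3.6, 1.1, 1.4, 4.0, 2.1, 0.1, 0.0, 1.8, 2.2, 0.2, 2.2, 1.2; M̄R̄ = 22.5000 / 13 = 1.7308
LCL = X̄ − 3·M̄R̄/d₂ = 33.1429 − 3 × 1.7308 / 1.128 = 28.5397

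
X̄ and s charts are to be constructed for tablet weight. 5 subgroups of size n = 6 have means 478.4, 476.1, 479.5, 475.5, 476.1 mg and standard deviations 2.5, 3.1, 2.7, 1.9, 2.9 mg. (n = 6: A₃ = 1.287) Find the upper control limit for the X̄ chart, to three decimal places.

X̄̄ = (478.4 + 476.1 + 479.5 + 475.5 + 476.1) / 5 = 477.1200
s̄ = (2.5 + 3.1 + 2.7 + 1.9 + 2.9) / 5 = 2.6200
UCL = X̄̄ + A₃·s̄ = 477.1200 + 1.287 × 2.6200 = 480.4919

480.492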